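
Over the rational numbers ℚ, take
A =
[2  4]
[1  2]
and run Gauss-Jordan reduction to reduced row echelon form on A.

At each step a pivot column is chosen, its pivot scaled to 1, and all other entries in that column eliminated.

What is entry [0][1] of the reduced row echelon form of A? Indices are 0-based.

step 1: normalize row 0 (÷2) = (1, 2)
  row 1: subtract 1×row0 = (0, 0)
skip col 1 (zero from row 1)

M[0][1] = 2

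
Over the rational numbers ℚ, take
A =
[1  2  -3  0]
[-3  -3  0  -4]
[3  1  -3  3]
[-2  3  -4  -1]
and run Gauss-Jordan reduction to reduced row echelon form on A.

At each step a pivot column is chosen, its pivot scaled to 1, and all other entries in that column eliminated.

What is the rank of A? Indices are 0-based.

pivot(0,0)=1: scale R0 → (1, 2, -3, 0)
  clear (1,0): R1 −= (-3)R0 → (0, 3, -9, -4)
  clear (2,0): R2 −= (3)R0 → (0, -5, 6, 3)
  clear (3,0): R3 −= (-2)R0 → (0, 7, -10, -1)
pivot(1,1)=3: scale R1 → (0, 1, -3, -4/3)
  clear (0,1): R0 −= (2)R1 → (1, 0, 3, 8/3)
  clear (2,1): R2 −= (-5)R1 → (0, 0, -9, -11/3)
  clear (3,1): R3 −= (7)R1 → (0, 0, 11, 25/3)
pivot(2,2)=-9: scale R2 → (0, 0, 1, 11/27)
  clear (0,2): R0 −= (3)R2 → (1, 0, 0, 13/9)
  clear (1,2): R1 −= (-3)R2 → (0, 1, 0, -1/9)
  clear (3,2): R3 −= (11)R2 → (0, 0, 0, 104/27)
pivot(3,3)=104/27: scale R3 → (0, 0, 0, 1)
  clear (0,3): R0 −= (13/9)R3 → (1, 0, 0, 0)
  clear (1,3): R1 −= (-1/9)R3 → (0, 1, 0, 0)
  clear (2,3): R2 −= (11/27)R3 → (0, 0, 1, 0)

rank = 4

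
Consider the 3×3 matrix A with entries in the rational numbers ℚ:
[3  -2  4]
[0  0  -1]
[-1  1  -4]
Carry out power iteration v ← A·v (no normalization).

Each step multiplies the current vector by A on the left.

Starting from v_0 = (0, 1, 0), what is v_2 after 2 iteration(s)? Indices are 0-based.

v_0 = (0, 1, 0).
v_1 = A·v_0 = (-2, 0, 1).
v_2 = A·v_1 = (-2, -1, -2).

v_2 = (-2, -1, -2)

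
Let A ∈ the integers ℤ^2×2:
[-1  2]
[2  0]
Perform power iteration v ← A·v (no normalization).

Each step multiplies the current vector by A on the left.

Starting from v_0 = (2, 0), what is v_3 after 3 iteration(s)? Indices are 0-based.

v_0 = (2, 0).
v_1 = A·v_0 = (-2, 4).
v_2 = A·v_1 = (10, -4).
v_3 = A·v_2 = (-18, 20).

v_3 = (-18, 20)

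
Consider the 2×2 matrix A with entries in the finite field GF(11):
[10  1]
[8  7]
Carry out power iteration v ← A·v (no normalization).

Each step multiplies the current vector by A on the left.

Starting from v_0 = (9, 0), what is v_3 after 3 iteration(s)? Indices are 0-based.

v_3 = (10, 9)

v_0 = (9, 0).
v_1 = A·v_0 = (2, 6).
v_2 = A·v_1 = (4, 3).
v_3 = A·v_2 = (10, 9).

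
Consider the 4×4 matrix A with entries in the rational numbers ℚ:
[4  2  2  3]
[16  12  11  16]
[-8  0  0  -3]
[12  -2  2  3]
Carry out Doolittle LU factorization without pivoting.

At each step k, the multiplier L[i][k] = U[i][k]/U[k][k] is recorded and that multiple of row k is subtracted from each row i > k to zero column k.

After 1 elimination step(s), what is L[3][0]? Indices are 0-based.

[col 0] pivot 4
  R1 -= 4*R0 → (0, 4, 3, 4)  (L[1][0] := 4)
  R2 -= -2*R0 → (0, 4, 4, 3)  (L[2][0] := -2)
  R3 -= 3*R0 → (0, -8, -4, -6)  (L[3][0] := 3)

L[3][0] = 3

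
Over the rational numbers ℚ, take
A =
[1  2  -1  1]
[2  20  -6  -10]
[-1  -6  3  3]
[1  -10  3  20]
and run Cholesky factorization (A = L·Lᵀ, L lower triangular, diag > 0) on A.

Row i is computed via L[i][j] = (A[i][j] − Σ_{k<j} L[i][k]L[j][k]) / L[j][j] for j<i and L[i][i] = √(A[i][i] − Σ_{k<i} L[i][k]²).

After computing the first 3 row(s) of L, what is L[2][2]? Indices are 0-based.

Step 1: L[0][0] = √(1) = 1.
  L[1][0] = (2) / L[0][0] = 2.
Step 2: L[1][1] = √(16) = 4.
  L[2][0] = (-1) / L[0][0] = -1.
  L[2][1] = (-4) / L[1][1] = -1.
Step 3: L[2][2] = √(1) = 1.

L[2][2] = 1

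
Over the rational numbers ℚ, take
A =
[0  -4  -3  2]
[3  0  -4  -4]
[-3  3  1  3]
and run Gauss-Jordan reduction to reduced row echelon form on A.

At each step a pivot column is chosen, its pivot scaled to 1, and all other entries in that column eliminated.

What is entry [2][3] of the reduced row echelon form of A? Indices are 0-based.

M[2][3] = -2/21

[1] R0 <-> R1
[1] R0 /= 3  ⇒  (1, 0, -4/3, -4/3)
     R2 -= -3·R0  ⇒  (0, 3, -3, -1)
[2] R1 /= -4  ⇒  (0, 1, 3/4, -1/2)
     R2 -= 3·R1  ⇒  (0, 0, -21/4, 1/2)
[3] R2 /= -21/4  ⇒  (0, 0, 1, -2/21)
     R0 -= -4/3·R2  ⇒  (1, 0, 0, -92/63)
     R1 -= 3/4·R2  ⇒  (0, 1, 0, -3/7)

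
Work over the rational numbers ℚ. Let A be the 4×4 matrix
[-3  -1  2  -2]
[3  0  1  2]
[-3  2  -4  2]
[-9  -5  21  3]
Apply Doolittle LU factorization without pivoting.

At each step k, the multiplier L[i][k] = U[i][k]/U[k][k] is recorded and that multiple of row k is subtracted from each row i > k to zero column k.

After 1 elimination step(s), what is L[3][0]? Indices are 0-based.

L[3][0] = 3

[col 0] pivot -3
  R1 -= -1*R0 → (0, -1, 3, 0)  (L[1][0] := -1)
  R2 -= 1*R0 → (0, 3, -6, 4)  (L[2][0] := 1)
  R3 -= 3*R0 → (0, -2, 15, 9)  (L[3][0] := 3)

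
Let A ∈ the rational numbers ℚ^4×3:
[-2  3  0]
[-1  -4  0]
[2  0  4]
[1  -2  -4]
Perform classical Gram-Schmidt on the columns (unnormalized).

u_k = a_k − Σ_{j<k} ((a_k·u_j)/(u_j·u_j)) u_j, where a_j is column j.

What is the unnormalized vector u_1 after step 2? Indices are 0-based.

u_1 = (11/5, -22/5, 4/5, -8/5)

Step 1: u_0 = a_0 = (-2, -1, 2, 1).
Step 2: u_1 = a_1 − (-2/5)·u_0 = (11/5, -22/5, 4/5, -8/5).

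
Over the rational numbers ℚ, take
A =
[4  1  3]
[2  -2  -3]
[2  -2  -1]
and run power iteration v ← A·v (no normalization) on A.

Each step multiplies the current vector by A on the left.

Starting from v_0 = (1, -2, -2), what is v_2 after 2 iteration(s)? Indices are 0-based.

v_0 = (1, -2, -2).
v_1 = A·v_0 = (-4, 12, 8).
v_2 = A·v_1 = (20, -56, -40).

v_2 = (20, -56, -40)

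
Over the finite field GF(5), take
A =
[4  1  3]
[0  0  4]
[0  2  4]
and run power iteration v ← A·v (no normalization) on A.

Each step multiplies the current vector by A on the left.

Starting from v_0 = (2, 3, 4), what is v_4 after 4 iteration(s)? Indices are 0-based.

v_0 = (2, 3, 4).
v_1 = A·v_0 = (3, 1, 2).
v_2 = A·v_1 = (4, 3, 0).
v_3 = A·v_2 = (4, 0, 1).
v_4 = A·v_3 = (4, 4, 4).

v_4 = (4, 4, 4)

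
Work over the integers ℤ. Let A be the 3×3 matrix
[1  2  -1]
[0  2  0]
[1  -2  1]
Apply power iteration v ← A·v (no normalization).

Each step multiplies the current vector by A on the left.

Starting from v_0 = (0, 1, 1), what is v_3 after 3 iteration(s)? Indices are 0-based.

v_3 = (18, 8, -6)

v_0 = (0, 1, 1).
v_1 = A·v_0 = (1, 2, -1).
v_2 = A·v_1 = (6, 4, -4).
v_3 = A·v_2 = (18, 8, -6).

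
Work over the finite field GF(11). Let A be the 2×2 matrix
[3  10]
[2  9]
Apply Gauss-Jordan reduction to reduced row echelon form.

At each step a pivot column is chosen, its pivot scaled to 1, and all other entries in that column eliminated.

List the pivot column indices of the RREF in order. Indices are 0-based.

[1] R0 /= 3  ⇒  (1, 7)
     R1 -= 2·R0  ⇒  (0, 6)
[2] R1 /= 6  ⇒  (0, 1)
     R0 -= 7·R1  ⇒  (1, 0)

pivot columns: 0, 1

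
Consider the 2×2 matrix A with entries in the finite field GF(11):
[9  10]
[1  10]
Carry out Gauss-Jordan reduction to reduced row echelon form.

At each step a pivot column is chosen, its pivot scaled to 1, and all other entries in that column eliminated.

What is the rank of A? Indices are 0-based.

pivot(0,0)=9: scale R0 → (1, 6)
  clear (1,0): R1 −= (1)R0 → (0, 4)
pivot(1,1)=4: scale R1 → (0, 1)
  clear (0,1): R0 −= (6)R1 → (1, 0)

rank = 2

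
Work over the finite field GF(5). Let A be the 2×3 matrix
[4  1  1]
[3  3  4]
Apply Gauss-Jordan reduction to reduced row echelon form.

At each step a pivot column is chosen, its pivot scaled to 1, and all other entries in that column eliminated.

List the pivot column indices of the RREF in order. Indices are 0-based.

pivot columns: 0, 1

pivot(0,0)=4: scale R0 → (1, 4, 4)
  clear (1,0): R1 −= (3)R0 → (0, 1, 2)
pivot(1,1)=1: scale R1 → (0, 1, 2)
  clear (0,1): R0 −= (4)R1 → (1, 0, 1)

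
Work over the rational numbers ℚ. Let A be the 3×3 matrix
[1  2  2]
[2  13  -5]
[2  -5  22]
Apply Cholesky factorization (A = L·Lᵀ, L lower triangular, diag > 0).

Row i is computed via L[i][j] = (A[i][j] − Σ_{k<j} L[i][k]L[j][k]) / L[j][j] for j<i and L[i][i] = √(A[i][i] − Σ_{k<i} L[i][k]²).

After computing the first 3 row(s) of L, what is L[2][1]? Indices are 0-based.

L[2][1] = -3

Step 1: L[0][0] = √(1) = 1.
  L[1][0] = (2) / L[0][0] = 2.
Step 2: L[1][1] = √(9) = 3.
  L[2][0] = (2) / L[0][0] = 2.
  L[2][1] = (-9) / L[1][1] = -3.
Step 3: L[2][2] = √(9) = 3.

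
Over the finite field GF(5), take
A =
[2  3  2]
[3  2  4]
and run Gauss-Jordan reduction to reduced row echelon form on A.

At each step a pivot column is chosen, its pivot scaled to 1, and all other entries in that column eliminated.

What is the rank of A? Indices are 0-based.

rank = 2

[1] R0 /= 2  ⇒  (1, 4, 1)
     R1 -= 3·R0  ⇒  (0, 0, 1)
column 1 empty below row 1
[2] R1 /= 1  ⇒  (0, 0, 1)
     R0 -= 1·R1  ⇒  (1, 4, 0)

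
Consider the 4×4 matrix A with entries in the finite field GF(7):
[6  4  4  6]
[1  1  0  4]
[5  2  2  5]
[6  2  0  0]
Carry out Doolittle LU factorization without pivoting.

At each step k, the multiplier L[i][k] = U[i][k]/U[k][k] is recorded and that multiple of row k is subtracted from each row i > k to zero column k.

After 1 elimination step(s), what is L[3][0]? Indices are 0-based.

k=0: U[0][0]=6
  eliminate (1,0): mult=6, new row 1: (0, 5, 4, 3); set L[1][0]=6
  eliminate (2,0): mult=2, new row 2: (0, 1, 1, 0); set L[2][0]=2
  eliminate (3,0): mult=1, new row 3: (0, 5, 3, 1); set L[3][0]=1

L[3][0] = 1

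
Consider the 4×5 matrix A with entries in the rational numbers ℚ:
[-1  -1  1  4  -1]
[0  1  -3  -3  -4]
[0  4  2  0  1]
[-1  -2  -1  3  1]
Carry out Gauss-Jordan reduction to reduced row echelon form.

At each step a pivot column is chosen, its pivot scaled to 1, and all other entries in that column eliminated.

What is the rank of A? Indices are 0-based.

pivot(0,0)=-1: scale R0 → (1, 1, -1, -4, 1)
  clear (3,0): R3 −= (-1)R0 → (0, -1, -2, -1, 2)
pivot(1,1)=1: scale R1 → (0, 1, -3, -3, -4)
  clear (0,1): R0 −= (1)R1 → (1, 0, 2, -1, 5)
  clear (2,1): R2 −= (4)R1 → (0, 0, 14, 12, 17)
  clear (3,1): R3 −= (-1)R1 → (0, 0, -5, -4, -2)
pivot(2,2)=14: scale R2 → (0, 0, 1, 6/7, 17/14)
  clear (0,2): R0 −= (2)R2 → (1, 0, 0, -19/7, 18/7)
  clear (1,2): R1 −= (-3)R2 → (0, 1, 0, -3/7, -5/14)
  clear (3,2): R3 −= (-5)R2 → (0, 0, 0, 2/7, 57/14)
pivot(3,3)=2/7: scale R3 → (0, 0, 0, 1, 57/4)
  clear (0,3): R0 −= (-19/7)R3 → (1, 0, 0, 0, 165/4)
  clear (1,3): R1 −= (-3/7)R3 → (0, 1, 0, 0, 23/4)
  clear (2,3): R2 −= (6/7)R3 → (0, 0, 1, 0, -11)

rank = 4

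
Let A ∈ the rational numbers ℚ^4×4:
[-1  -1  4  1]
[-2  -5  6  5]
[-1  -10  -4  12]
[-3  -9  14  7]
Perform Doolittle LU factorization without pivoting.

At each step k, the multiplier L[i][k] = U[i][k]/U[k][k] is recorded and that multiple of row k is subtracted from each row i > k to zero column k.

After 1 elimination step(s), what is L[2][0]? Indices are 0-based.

k=0: U[0][0]=-1
  eliminate (1,0): mult=2, new row 1: (0, -3, -2, 3); set L[1][0]=2
  eliminate (2,0): mult=1, new row 2: (0, -9, -8, 11); set L[2][0]=1
  eliminate (3,0): mult=3, new row 3: (0, -6, 2, 4); set L[3][0]=3

L[2][0] = 1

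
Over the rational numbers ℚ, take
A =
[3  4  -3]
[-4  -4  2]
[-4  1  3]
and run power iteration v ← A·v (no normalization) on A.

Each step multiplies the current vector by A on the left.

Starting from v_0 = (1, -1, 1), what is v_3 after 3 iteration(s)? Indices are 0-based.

v_0 = (1, -1, 1).
v_1 = A·v_0 = (-4, 2, -2).
v_2 = A·v_1 = (2, 4, 12).
v_3 = A·v_2 = (-14, 0, 32).

v_3 = (-14, 0, 32)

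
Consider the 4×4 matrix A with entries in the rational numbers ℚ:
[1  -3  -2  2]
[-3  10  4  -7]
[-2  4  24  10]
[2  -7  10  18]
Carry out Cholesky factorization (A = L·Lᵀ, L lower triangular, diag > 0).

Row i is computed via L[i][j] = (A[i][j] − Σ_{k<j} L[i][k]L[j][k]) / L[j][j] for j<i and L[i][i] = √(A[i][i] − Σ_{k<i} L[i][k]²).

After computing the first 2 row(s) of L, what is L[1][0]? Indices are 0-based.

Step 1: L[0][0] = √(1) = 1.
  L[1][0] = (-3) / L[0][0] = -3.
Step 2: L[1][1] = √(1) = 1.

L[1][0] = -3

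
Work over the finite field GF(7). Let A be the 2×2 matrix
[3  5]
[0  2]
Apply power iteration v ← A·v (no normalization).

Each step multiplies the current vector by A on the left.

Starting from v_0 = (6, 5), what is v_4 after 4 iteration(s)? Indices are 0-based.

v_4 = (4, 3)

v_0 = (6, 5).
v_1 = A·v_0 = (1, 3).
v_2 = A·v_1 = (4, 6).
v_3 = A·v_2 = (0, 5).
v_4 = A·v_3 = (4, 3).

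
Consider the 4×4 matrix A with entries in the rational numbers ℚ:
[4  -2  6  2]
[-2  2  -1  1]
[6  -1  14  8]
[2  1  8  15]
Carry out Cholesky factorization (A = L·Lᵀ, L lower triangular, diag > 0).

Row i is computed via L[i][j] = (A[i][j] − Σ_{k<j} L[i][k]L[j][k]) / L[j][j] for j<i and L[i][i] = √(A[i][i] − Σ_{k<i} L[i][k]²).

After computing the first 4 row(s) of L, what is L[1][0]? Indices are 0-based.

Step 1: L[0][0] = √(4) = 2.
  L[1][0] = (-2) / L[0][0] = -1.
Step 2: L[1][1] = √(1) = 1.
  L[2][0] = (6) / L[0][0] = 3.
  L[2][1] = (2) / L[1][1] = 2.
Step 3: L[2][2] = √(1) = 1.
  L[3][0] = (2) / L[0][0] = 1.
  L[3][1] = (2) / L[1][1] = 2.
  L[3][2] = (1) / L[2][2] = 1.
Step 4: L[3][3] = √(9) = 3.

L[1][0] = -1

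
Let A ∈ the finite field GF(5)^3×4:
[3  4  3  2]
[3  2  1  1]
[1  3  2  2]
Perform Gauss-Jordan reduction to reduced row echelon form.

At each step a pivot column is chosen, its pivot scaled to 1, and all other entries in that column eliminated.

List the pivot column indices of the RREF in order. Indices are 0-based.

[1] R0 /= 3  ⇒  (1, 3, 1, 4)
     R1 -= 3·R0  ⇒  (0, 3, 3, 4)
     R2 -= 1·R0  ⇒  (0, 0, 1, 3)
[2] R1 /= 3  ⇒  (0, 1, 1, 3)
     R0 -= 3·R1  ⇒  (1, 0, 3, 0)
[3] R2 /= 1  ⇒  (0, 0, 1, 3)
     R0 -= 3·R2  ⇒  (1, 0, 0, 1)
     R1 -= 1·R2  ⇒  (0, 1, 0, 0)

pivot columns: 0, 1, 2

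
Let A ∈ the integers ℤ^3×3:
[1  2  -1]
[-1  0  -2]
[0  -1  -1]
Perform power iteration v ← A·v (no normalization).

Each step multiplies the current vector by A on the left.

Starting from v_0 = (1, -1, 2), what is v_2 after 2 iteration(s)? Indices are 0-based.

v_2 = (-12, 5, 6)

v_0 = (1, -1, 2).
v_1 = A·v_0 = (-3, -5, -1).
v_2 = A·v_1 = (-12, 5, 6).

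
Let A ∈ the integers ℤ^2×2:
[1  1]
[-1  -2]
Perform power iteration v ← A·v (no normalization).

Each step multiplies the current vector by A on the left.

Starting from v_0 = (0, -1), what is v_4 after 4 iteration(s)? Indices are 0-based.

v_0 = (0, -1).
v_1 = A·v_0 = (-1, 2).
v_2 = A·v_1 = (1, -3).
v_3 = A·v_2 = (-2, 5).
v_4 = A·v_3 = (3, -8).

v_4 = (3, -8)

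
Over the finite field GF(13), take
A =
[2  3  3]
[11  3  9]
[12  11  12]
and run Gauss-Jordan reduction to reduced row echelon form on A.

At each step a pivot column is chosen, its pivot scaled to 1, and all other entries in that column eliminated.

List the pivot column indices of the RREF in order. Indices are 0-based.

step 1: normalize row 0 (÷2) = (1, 8, 8)
  row 1: subtract 11×row0 = (0, 6, 12)
  row 2: subtract 12×row0 = (0, 6, 7)
step 2: normalize row 1 (÷6) = (0, 1, 2)
  row 0: subtract 8×row1 = (1, 0, 5)
  row 2: subtract 6×row1 = (0, 0, 8)
step 3: normalize row 2 (÷8) = (0, 0, 1)
  row 0: subtract 5×row2 = (1, 0, 0)
  row 1: subtract 2×row2 = (0, 1, 0)

pivot columns: 0, 1, 2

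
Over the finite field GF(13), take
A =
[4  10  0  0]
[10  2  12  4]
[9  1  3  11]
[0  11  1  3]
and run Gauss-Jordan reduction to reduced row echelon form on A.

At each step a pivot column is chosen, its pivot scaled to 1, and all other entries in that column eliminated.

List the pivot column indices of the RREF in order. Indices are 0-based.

pivot columns: 0, 1, 2

pivot(0,0)=4: scale R0 → (1, 9, 0, 0)
  clear (1,0): R1 −= (10)R0 → (0, 3, 12, 4)
  clear (2,0): R2 −= (9)R0 → (0, 11, 3, 11)
pivot(1,1)=3: scale R1 → (0, 1, 4, 10)
  clear (0,1): R0 −= (9)R1 → (1, 0, 3, 1)
  clear (2,1): R2 −= (11)R1 → (0, 0, 11, 5)
  clear (3,1): R3 −= (11)R1 → (0, 0, 9, 10)
pivot(2,2)=11: scale R2 → (0, 0, 1, 4)
  clear (0,2): R0 −= (3)R2 → (1, 0, 0, 2)
  clear (1,2): R1 −= (4)R2 → (0, 1, 0, 7)
  clear (3,2): R3 −= (9)R2 → (0, 0, 0, 0)
col 3: no nonzero at/below row 3; advance.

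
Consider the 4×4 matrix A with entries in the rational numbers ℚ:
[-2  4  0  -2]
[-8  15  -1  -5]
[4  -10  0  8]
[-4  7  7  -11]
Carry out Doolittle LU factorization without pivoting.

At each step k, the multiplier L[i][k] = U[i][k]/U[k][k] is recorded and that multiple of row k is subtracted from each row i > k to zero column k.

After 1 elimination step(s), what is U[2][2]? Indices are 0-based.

k=0: U[0][0]=-2
  eliminate (1,0): mult=4, new row 1: (0, -1, -1, 3); set L[1][0]=4
  eliminate (2,0): mult=-2, new row 2: (0, -2, 0, 4); set L[2][0]=-2
  eliminate (3,0): mult=2, new row 3: (0, -1, 7, -7); set L[3][0]=2

U[2][2] = 0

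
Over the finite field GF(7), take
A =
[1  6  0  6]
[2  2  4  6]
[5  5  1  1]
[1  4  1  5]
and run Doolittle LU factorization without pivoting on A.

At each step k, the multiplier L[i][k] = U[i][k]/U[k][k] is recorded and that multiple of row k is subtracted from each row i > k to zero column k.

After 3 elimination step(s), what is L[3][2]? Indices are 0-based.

k=0: U[0][0]=1
  eliminate (1,0): mult=2, new row 1: (0, 4, 4, 1); set L[1][0]=2
  eliminate (2,0): mult=5, new row 2: (0, 3, 1, 6); set L[2][0]=5
  eliminate (3,0): mult=1, new row 3: (0, 5, 1, 6); set L[3][0]=1
k=1: U[1][1]=4
  eliminate (2,1): mult=6, new row 2: (0, 0, 5, 0); set L[2][1]=6
  eliminate (3,1): mult=3, new row 3: (0, 0, 3, 3); set L[3][1]=3
k=2: U[2][2]=5
  eliminate (3,2): mult=2, new row 3: (0, 0, 0, 3); set L[3][2]=2

L[3][2] = 2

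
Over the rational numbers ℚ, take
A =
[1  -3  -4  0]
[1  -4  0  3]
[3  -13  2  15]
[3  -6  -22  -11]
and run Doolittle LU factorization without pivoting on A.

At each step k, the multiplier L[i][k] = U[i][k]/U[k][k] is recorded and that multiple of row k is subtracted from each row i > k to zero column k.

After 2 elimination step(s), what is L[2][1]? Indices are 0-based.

L[2][1] = 4

Step 1: pivot at (0,0) is 1.
  row1 ← row1 − (1)·row0  ⇒  L[1][0]=1, U row1=(0, -1, 4, 3)
  row2 ← row2 − (3)·row0  ⇒  L[2][0]=3, U row2=(0, -4, 14, 15)
  row3 ← row3 − (3)·row0  ⇒  L[3][0]=3, U row3=(0, 3, -10, -11)
Step 2: pivot at (1,1) is -1.
  row2 ← row2 − (4)·row1  ⇒  L[2][1]=4, U row2=(0, 0, -2, 3)
  row3 ← row3 − (-3)·row1  ⇒  L[3][1]=-3, U row3=(0, 0, 2, -2)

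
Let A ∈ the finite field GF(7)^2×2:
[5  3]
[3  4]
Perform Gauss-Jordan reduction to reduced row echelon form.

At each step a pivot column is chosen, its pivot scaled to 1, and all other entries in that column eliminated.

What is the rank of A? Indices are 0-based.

rank = 2

pivot(0,0)=5: scale R0 → (1, 2)
  clear (1,0): R1 −= (3)R0 → (0, 5)
pivot(1,1)=5: scale R1 → (0, 1)
  clear (0,1): R0 −= (2)R1 → (1, 0)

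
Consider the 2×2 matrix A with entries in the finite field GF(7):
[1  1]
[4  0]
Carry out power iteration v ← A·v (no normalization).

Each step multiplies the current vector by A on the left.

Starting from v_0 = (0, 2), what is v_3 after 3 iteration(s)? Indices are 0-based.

v_3 = (3, 1)

v_0 = (0, 2).
v_1 = A·v_0 = (2, 0).
v_2 = A·v_1 = (2, 1).
v_3 = A·v_2 = (3, 1).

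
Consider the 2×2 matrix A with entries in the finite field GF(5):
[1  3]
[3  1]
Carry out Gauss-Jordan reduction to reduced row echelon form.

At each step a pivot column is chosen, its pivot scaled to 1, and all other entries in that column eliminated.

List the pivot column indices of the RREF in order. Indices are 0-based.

pivot(0,0)=1: scale R0 → (1, 3)
  clear (1,0): R1 −= (3)R0 → (0, 2)
pivot(1,1)=2: scale R1 → (0, 1)
  clear (0,1): R0 −= (3)R1 → (1, 0)

pivot columns: 0, 1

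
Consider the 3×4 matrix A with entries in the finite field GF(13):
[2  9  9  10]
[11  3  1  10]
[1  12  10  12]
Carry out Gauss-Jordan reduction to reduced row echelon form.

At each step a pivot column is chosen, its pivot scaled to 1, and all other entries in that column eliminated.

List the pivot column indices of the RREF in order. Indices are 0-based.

pivot columns: 0, 1, 2

step 1: normalize row 0 (÷2) = (1, 11, 11, 5)
  row 1: subtract 11×row0 = (0, 12, 10, 7)
  row 2: subtract 1×row0 = (0, 1, 12, 7)
step 2: normalize row 1 (÷12) = (0, 1, 3, 6)
  row 0: subtract 11×row1 = (1, 0, 4, 4)
  row 2: subtract 1×row1 = (0, 0, 9, 1)
step 3: normalize row 2 (÷9) = (0, 0, 1, 3)
  row 0: subtract 4×row2 = (1, 0, 0, 5)
  row 1: subtract 3×row2 = (0, 1, 0, 10)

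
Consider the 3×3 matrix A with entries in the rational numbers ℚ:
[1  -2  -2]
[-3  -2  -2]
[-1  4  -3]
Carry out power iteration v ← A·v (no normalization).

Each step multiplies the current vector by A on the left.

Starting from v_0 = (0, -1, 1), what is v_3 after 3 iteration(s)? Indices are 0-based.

v_0 = (0, -1, 1).
v_1 = A·v_0 = (0, 0, -7).
v_2 = A·v_1 = (14, 14, 21).
v_3 = A·v_2 = (-56, -112, -21).

v_3 = (-56, -112, -21)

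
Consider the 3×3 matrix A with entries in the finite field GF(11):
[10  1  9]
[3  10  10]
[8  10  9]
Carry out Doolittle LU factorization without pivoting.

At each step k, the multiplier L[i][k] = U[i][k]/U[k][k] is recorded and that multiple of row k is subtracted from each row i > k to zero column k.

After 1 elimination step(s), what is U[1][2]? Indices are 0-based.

[col 0] pivot 10
  R1 -= 8*R0 → (0, 2, 4)  (L[1][0] := 8)
  R2 -= 3*R0 → (0, 7, 4)  (L[2][0] := 3)

U[1][2] = 4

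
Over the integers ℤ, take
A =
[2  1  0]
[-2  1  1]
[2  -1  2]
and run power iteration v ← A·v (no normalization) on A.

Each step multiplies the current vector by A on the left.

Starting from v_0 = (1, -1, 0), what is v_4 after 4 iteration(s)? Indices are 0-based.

v_0 = (1, -1, 0).
v_1 = A·v_0 = (1, -3, 3).
v_2 = A·v_1 = (-1, -2, 11).
v_3 = A·v_2 = (-4, 11, 22).
v_4 = A·v_3 = (3, 41, 25).

v_4 = (3, 41, 25)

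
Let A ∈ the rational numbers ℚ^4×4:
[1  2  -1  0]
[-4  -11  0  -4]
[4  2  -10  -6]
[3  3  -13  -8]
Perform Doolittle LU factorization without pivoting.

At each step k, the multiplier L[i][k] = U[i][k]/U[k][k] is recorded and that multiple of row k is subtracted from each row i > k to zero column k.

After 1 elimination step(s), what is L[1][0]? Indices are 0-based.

L[1][0] = -4

Step 1: pivot at (0,0) is 1.
  row1 ← row1 − (-4)·row0  ⇒  L[1][0]=-4, U row1=(0, -3, -4, -4)
  row2 ← row2 − (4)·row0  ⇒  L[2][0]=4, U row2=(0, -6, -6, -6)
  row3 ← row3 − (3)·row0  ⇒  L[3][0]=3, U row3=(0, -3, -10, -8)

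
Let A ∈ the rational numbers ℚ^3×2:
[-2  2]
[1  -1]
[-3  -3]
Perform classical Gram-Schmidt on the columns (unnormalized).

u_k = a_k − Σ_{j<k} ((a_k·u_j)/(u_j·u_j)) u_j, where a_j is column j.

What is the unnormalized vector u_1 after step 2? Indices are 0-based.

Step 1: u_0 = a_0 = (-2, 1, -3).
Step 2: u_1 = a_1 − (2/7)·u_0 = (18/7, -9/7, -15/7).

u_1 = (18/7, -9/7, -15/7)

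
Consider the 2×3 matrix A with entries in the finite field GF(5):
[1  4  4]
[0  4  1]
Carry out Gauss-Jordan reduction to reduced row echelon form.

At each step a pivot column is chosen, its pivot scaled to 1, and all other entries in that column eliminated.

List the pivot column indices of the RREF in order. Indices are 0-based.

pivot(0,0)=1: scale R0 → (1, 4, 4)
pivot(1,1)=4: scale R1 → (0, 1, 4)
  clear (0,1): R0 −= (4)R1 → (1, 0, 3)

pivot columns: 0, 1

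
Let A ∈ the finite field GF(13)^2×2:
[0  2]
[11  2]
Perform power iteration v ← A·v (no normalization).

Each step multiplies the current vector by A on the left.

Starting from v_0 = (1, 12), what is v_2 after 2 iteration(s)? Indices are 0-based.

v_2 = (5, 9)

v_0 = (1, 12).
v_1 = A·v_0 = (11, 9).
v_2 = A·v_1 = (5, 9).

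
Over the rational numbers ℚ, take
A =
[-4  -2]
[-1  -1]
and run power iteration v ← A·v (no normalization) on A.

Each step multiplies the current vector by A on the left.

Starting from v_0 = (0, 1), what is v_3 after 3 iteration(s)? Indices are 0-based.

v_3 = (-46, -13)

v_0 = (0, 1).
v_1 = A·v_0 = (-2, -1).
v_2 = A·v_1 = (10, 3).
v_3 = A·v_2 = (-46, -13).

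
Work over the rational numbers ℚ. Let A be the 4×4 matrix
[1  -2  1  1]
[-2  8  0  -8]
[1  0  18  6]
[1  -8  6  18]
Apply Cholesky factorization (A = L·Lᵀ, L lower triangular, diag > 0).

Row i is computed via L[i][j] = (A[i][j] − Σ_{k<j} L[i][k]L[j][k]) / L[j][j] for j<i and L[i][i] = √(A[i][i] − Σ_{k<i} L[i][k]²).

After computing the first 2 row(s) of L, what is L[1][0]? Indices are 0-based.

Step 1: L[0][0] = √(1) = 1.
  L[1][0] = (-2) / L[0][0] = -2.
Step 2: L[1][1] = √(4) = 2.

L[1][0] = -2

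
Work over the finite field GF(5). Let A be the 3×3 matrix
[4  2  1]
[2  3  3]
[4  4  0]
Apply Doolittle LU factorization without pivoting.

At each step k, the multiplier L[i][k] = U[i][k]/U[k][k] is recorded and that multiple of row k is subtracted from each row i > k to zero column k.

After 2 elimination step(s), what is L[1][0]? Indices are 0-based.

[col 0] pivot 4
  R1 -= 3*R0 → (0, 2, 0)  (L[1][0] := 3)
  R2 -= 1*R0 → (0, 2, 4)  (L[2][0] := 1)
[col 1] pivot 2
  R2 -= 1*R1 → (0, 0, 4)  (L[2][1] := 1)

L[1][0] = 3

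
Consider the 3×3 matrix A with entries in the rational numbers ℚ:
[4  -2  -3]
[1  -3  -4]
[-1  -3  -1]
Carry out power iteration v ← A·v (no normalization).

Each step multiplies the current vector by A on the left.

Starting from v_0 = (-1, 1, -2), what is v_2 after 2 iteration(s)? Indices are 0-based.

v_0 = (-1, 1, -2).
v_1 = A·v_0 = (0, 4, 0).
v_2 = A·v_1 = (-8, -12, -12).

v_2 = (-8, -12, -12)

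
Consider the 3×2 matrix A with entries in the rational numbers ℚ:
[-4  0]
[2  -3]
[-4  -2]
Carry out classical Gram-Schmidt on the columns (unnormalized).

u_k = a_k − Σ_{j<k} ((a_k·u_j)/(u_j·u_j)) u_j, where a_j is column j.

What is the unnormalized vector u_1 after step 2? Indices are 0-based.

u_1 = (2/9, -28/9, -16/9)

Step 1: u_0 = a_0 = (-4, 2, -4).
Step 2: u_1 = a_1 − (1/18)·u_0 = (2/9, -28/9, -16/9).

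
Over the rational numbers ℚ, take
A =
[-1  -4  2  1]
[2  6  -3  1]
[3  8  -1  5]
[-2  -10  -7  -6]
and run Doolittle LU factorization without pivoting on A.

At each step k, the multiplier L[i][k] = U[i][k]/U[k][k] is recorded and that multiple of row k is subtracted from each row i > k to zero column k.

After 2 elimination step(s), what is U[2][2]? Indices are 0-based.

[col 0] pivot -1
  R1 -= -2*R0 → (0, -2, 1, 3)  (L[1][0] := -2)
  R2 -= -3*R0 → (0, -4, 5, 8)  (L[2][0] := -3)
  R3 -= 2*R0 → (0, -2, -11, -8)  (L[3][0] := 2)
[col 1] pivot -2
  R2 -= 2*R1 → (0, 0, 3, 2)  (L[2][1] := 2)
  R3 -= 1*R1 → (0, 0, -12, -11)  (L[3][1] := 1)

U[2][2] = 3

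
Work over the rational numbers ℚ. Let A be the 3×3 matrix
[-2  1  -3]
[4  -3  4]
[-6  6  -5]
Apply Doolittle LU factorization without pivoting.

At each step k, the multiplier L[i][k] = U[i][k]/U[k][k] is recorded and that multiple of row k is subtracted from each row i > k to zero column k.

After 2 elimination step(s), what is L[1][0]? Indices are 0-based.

L[1][0] = -2

Step 1: pivot at (0,0) is -2.
  row1 ← row1 − (-2)·row0  ⇒  L[1][0]=-2, U row1=(0, -1, -2)
  row2 ← row2 − (3)·row0  ⇒  L[2][0]=3, U row2=(0, 3, 4)
Step 2: pivot at (1,1) is -1.
  row2 ← row2 − (-3)·row1  ⇒  L[2][1]=-3, U row2=(0, 0, -2)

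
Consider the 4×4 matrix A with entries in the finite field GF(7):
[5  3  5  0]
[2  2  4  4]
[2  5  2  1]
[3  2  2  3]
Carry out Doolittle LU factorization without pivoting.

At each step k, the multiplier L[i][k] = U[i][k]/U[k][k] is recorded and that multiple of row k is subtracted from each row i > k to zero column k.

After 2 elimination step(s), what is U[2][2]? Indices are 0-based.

Step 1: pivot at (0,0) is 5.
  row1 ← row1 − (6)·row0  ⇒  L[1][0]=6, U row1=(0, 5, 2, 4)
  row2 ← row2 − (6)·row0  ⇒  L[2][0]=6, U row2=(0, 1, 0, 1)
  row3 ← row3 − (2)·row0  ⇒  L[3][0]=2, U row3=(0, 3, 6, 3)
Step 2: pivot at (1,1) is 5.
  row2 ← row2 − (3)·row1  ⇒  L[2][1]=3, U row2=(0, 0, 1, 3)
  row3 ← row3 − (2)·row1  ⇒  L[3][1]=2, U row3=(0, 0, 2, 2)

U[2][2] = 1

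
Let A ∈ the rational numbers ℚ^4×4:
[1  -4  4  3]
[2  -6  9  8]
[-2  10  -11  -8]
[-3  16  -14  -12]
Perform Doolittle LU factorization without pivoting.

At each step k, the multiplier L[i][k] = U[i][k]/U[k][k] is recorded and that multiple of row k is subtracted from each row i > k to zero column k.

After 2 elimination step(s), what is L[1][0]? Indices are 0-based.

[col 0] pivot 1
  R1 -= 2*R0 → (0, 2, 1, 2)  (L[1][0] := 2)
  R2 -= -2*R0 → (0, 2, -3, -2)  (L[2][0] := -2)
  R3 -= -3*R0 → (0, 4, -2, -3)  (L[3][0] := -3)
[col 1] pivot 2
  R2 -= 1*R1 → (0, 0, -4, -4)  (L[2][1] := 1)
  R3 -= 2*R1 → (0, 0, -4, -7)  (L[3][1] := 2)

L[1][0] = 2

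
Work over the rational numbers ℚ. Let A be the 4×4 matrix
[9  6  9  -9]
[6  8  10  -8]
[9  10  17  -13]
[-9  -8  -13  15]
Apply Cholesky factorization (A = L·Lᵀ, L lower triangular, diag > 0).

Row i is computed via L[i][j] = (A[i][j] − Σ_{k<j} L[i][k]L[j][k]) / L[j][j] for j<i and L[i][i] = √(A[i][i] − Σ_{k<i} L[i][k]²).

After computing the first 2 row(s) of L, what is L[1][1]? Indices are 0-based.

L[1][1] = 2

Step 1: L[0][0] = √(9) = 3.
  L[1][0] = (6) / L[0][0] = 2.
Step 2: L[1][1] = √(4) = 2.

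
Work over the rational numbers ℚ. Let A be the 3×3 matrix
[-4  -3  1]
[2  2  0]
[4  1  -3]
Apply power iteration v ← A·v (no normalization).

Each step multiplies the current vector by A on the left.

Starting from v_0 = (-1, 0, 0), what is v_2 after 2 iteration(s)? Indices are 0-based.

v_2 = (-14, 4, 26)

v_0 = (-1, 0, 0).
v_1 = A·v_0 = (4, -2, -4).
v_2 = A·v_1 = (-14, 4, 26).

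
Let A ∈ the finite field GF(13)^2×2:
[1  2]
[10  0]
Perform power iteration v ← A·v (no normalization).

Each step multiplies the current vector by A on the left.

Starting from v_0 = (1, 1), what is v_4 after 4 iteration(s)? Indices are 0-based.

v_0 = (1, 1).
v_1 = A·v_0 = (3, 10).
v_2 = A·v_1 = (10, 4).
v_3 = A·v_2 = (5, 9).
v_4 = A·v_3 = (10, 11).

v_4 = (10, 11)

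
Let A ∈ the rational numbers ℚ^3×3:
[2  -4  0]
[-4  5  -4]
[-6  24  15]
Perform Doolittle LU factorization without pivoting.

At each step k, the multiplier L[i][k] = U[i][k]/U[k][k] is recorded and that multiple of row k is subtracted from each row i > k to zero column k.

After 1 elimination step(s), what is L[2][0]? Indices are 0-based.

Step 1: pivot at (0,0) is 2.
  row1 ← row1 − (-2)·row0  ⇒  L[1][0]=-2, U row1=(0, -3, -4)
  row2 ← row2 − (-3)·row0  ⇒  L[2][0]=-3, U row2=(0, 12, 15)

L[2][0] = -3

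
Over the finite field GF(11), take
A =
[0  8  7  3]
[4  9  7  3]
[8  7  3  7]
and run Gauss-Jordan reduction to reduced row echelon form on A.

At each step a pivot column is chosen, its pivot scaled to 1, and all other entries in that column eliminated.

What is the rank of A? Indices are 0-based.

rank = 3

pivot(0,0): swap R0↔R1
pivot(0,0)=4: scale R0 → (1, 5, 10, 9)
  clear (2,0): R2 −= (8)R0 → (0, 0, 0, 1)
pivot(1,1)=8: scale R1 → (0, 1, 5, 10)
  clear (0,1): R0 −= (5)R1 → (1, 0, 7, 3)
col 2: no nonzero at/below row 2; advance.
pivot(2,3)=1: scale R2 → (0, 0, 0, 1)
  clear (0,3): R0 −= (3)R2 → (1, 0, 7, 0)
  clear (1,3): R1 −= (10)R2 → (0, 1, 5, 0)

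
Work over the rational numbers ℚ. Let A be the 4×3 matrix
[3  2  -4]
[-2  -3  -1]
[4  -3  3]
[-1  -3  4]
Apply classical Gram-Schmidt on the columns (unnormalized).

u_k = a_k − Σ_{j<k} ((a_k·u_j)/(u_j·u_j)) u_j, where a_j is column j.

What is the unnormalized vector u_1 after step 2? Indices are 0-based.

u_1 = (17/10, -14/5, -17/5, -29/10)

Step 1: u_0 = a_0 = (3, -2, 4, -1).
Step 2: u_1 = a_1 − (1/10)·u_0 = (17/10, -14/5, -17/5, -29/10).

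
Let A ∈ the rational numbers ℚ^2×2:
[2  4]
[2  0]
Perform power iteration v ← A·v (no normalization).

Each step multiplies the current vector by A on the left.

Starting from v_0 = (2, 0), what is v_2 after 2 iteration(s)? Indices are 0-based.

v_0 = (2, 0).
v_1 = A·v_0 = (4, 4).
v_2 = A·v_1 = (24, 8).

v_2 = (24, 8)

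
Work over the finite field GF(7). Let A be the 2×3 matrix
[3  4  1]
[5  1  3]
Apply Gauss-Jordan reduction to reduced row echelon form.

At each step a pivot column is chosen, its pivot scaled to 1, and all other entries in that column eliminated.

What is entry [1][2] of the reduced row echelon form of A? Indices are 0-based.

[1] R0 /= 3  ⇒  (1, 6, 5)
     R1 -= 5·R0  ⇒  (0, 6, 6)
[2] R1 /= 6  ⇒  (0, 1, 1)
     R0 -= 6·R1  ⇒  (1, 0, 6)

M[1][2] = 1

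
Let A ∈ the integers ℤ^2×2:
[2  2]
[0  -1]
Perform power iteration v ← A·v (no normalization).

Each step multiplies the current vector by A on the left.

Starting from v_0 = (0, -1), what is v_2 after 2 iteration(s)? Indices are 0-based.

v_0 = (0, -1).
v_1 = A·v_0 = (-2, 1).
v_2 = A·v_1 = (-2, -1).

v_2 = (-2, -1)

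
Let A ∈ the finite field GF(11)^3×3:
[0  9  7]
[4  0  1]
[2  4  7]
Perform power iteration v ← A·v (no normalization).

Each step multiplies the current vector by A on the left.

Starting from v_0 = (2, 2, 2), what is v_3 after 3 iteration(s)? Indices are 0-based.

v_0 = (2, 2, 2).
v_1 = A·v_0 = (10, 10, 4).
v_2 = A·v_1 = (8, 0, 0).
v_3 = A·v_2 = (0, 10, 5).

v_3 = (0, 10, 5)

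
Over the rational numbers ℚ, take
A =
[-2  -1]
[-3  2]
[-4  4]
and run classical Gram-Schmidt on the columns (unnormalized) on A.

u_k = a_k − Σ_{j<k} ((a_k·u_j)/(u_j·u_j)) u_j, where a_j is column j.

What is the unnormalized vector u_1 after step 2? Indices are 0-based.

Step 1: u_0 = a_0 = (-2, -3, -4).
Step 2: u_1 = a_1 − (-20/29)·u_0 = (-69/29, -2/29, 36/29).

u_1 = (-69/29, -2/29, 36/29)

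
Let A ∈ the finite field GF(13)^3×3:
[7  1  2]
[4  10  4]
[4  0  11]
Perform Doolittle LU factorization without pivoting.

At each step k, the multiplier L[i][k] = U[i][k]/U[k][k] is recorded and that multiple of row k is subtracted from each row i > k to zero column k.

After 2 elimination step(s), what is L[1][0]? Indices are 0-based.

L[1][0] = 8

Step 1: pivot at (0,0) is 7.
  row1 ← row1 − (8)·row0  ⇒  L[1][0]=8, U row1=(0, 2, 1)
  row2 ← row2 − (8)·row0  ⇒  L[2][0]=8, U row2=(0, 5, 8)
Step 2: pivot at (1,1) is 2.
  row2 ← row2 − (9)·row1  ⇒  L[2][1]=9, U row2=(0, 0, 12)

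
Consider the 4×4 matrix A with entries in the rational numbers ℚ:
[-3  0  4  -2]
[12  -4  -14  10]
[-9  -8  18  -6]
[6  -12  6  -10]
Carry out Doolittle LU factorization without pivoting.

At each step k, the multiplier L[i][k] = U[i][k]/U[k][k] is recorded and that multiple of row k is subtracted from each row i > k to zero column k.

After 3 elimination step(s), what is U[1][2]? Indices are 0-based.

[col 0] pivot -3
  R1 -= -4*R0 → (0, -4, 2, 2)  (L[1][0] := -4)
  R2 -= 3*R0 → (0, -8, 6, 0)  (L[2][0] := 3)
  R3 -= -2*R0 → (0, -12, 14, -14)  (L[3][0] := -2)
[col 1] pivot -4
  R2 -= 2*R1 → (0, 0, 2, -4)  (L[2][1] := 2)
  R3 -= 3*R1 → (0, 0, 8, -20)  (L[3][1] := 3)
[col 2] pivot 2
  R3 -= 4*R2 → (0, 0, 0, -4)  (L[3][2] := 4)

U[1][2] = 2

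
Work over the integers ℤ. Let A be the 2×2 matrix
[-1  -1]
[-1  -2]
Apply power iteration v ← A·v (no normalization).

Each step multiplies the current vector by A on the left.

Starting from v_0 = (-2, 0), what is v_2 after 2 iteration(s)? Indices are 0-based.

v_2 = (-4, -6)

v_0 = (-2, 0).
v_1 = A·v_0 = (2, 2).
v_2 = A·v_1 = (-4, -6).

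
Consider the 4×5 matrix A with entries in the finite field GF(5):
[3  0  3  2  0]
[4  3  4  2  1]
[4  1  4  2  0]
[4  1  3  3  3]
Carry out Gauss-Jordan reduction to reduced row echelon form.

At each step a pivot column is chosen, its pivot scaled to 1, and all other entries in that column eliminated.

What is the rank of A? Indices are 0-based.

pivot(0,0)=3: scale R0 → (1, 0, 1, 4, 0)
  clear (1,0): R1 −= (4)R0 → (0, 3, 0, 1, 1)
  clear (2,0): R2 −= (4)R0 → (0, 1, 0, 1, 0)
  clear (3,0): R3 −= (4)R0 → (0, 1, 4, 2, 3)
pivot(1,1)=3: scale R1 → (0, 1, 0, 2, 2)
  clear (2,1): R2 −= (1)R1 → (0, 0, 0, 4, 3)
  clear (3,1): R3 −= (1)R1 → (0, 0, 4, 0, 1)
pivot(2,2): swap R2↔R3
pivot(2,2)=4: scale R2 → (0, 0, 1, 0, 4)
  clear (0,2): R0 −= (1)R2 → (1, 0, 0, 4, 1)
pivot(3,3)=4: scale R3 → (0, 0, 0, 1, 2)
  clear (0,3): R0 −= (4)R3 → (1, 0, 0, 0, 3)
  clear (1,3): R1 −= (2)R3 → (0, 1, 0, 0, 3)

rank = 4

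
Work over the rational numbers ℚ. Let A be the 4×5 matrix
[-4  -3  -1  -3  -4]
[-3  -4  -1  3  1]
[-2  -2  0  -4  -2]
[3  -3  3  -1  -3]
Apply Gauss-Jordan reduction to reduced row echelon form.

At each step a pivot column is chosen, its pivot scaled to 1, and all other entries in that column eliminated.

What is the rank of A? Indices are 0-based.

step 1: normalize row 0 (÷-4) = (1, 3/4, 1/4, 3/4, 1)
  row 1: subtract -3×row0 = (0, -7/4, -1/4, 21/4, 4)
  row 2: subtract -2×row0 = (0, -1/2, 1/2, -5/2, 0)
  row 3: subtract 3×row0 = (0, -21/4, 9/4, -13/4, -6)
step 2: normalize row 1 (÷-7/4) = (0, 1, 1/7, -3, -16/7)
  row 0: subtract 3/4×row1 = (1, 0, 1/7, 3, 19/7)
  row 2: subtract -1/2×row1 = (0, 0, 4/7, -4, -8/7)
  row 3: subtract -21/4×row1 = (0, 0, 3, -19, -18)
step 3: normalize row 2 (÷4/7) = (0, 0, 1, -7, -2)
  row 0: subtract 1/7×row2 = (1, 0, 0, 4, 3)
  row 1: subtract 1/7×row2 = (0, 1, 0, -2, -2)
  row 3: subtract 3×row2 = (0, 0, 0, 2, -12)
step 4: normalize row 3 (÷2) = (0, 0, 0, 1, -6)
  row 0: subtract 4×row3 = (1, 0, 0, 0, 27)
  row 1: subtract -2×row3 = (0, 1, 0, 0, -14)
  row 2: subtract -7×row3 = (0, 0, 1, 0, -44)

rank = 4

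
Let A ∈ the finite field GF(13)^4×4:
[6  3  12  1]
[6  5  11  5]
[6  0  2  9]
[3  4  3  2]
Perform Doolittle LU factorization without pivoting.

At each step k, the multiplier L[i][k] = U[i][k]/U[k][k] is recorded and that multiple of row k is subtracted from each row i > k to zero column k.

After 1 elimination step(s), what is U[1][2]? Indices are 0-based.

U[1][2] = 12

k=0: U[0][0]=6
  eliminate (1,0): mult=1, new row 1: (0, 2, 12, 4); set L[1][0]=1
  eliminate (2,0): mult=1, new row 2: (0, 10, 3, 8); set L[2][0]=1
  eliminate (3,0): mult=7, new row 3: (0, 9, 10, 8); set L[3][0]=7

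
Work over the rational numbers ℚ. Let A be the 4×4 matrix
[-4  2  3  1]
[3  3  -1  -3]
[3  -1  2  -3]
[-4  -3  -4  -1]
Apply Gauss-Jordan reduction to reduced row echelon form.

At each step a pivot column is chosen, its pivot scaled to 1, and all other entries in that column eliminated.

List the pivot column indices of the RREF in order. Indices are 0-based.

step 1: normalize row 0 (÷-4) = (1, -1/2, -3/4, -1/4)
  row 1: subtract 3×row0 = (0, 9/2, 5/4, -9/4)
  row 2: subtract 3×row0 = (0, 1/2, 17/4, -9/4)
  row 3: subtract -4×row0 = (0, -5, -7, -2)
step 2: normalize row 1 (÷9/2) = (0, 1, 5/18, -1/2)
  row 0: subtract -1/2×row1 = (1, 0, -11/18, -1/2)
  row 2: subtract 1/2×row1 = (0, 0, 37/9, -2)
  row 3: subtract -5×row1 = (0, 0, -101/18, -9/2)
step 3: normalize row 2 (÷37/9) = (0, 0, 1, -18/37)
  row 0: subtract -11/18×row2 = (1, 0, 0, -59/74)
  row 1: subtract 5/18×row2 = (0, 1, 0, -27/74)
  row 3: subtract -101/18×row2 = (0, 0, 0, -535/74)
step 4: normalize row 3 (÷-535/74) = (0, 0, 0, 1)
  row 0: subtract -59/74×row3 = (1, 0, 0, 0)
  row 1: subtract -27/74×row3 = (0, 1, 0, 0)
  row 2: subtract -18/37×row3 = (0, 0, 1, 0)

pivot columns: 0, 1, 2, 3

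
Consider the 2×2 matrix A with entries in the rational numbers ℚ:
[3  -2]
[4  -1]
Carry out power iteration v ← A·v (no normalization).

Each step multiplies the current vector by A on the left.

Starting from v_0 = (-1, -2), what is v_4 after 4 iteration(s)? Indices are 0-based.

v_4 = (-17, 14)

v_0 = (-1, -2).
v_1 = A·v_0 = (1, -2).
v_2 = A·v_1 = (7, 6).
v_3 = A·v_2 = (9, 22).
v_4 = A·v_3 = (-17, 14).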